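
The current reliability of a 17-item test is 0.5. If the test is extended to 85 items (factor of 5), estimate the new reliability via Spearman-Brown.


r_new = (n * rxx) / (1 + (n-1) * rxx)
r_new = (5 * 0.5) / (1 + 4 * 0.5)
r_new = 2.5 / 3.0
r_new = 0.8333

0.8333


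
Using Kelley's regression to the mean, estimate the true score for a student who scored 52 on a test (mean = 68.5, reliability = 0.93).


T_est = rxx * X + (1 - rxx) * mean
T_est = 0.93 * 52 + 0.07 * 68.5
T_est = 48.36 + 4.795
T_est = 53.155

53.155


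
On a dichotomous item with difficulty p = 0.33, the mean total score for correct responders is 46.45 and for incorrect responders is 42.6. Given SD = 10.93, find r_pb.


q = 1 - p = 0.67
rpb = ((M1 - M0) / SD) * sqrt(p * q)
rpb = ((46.45 - 42.6) / 10.93) * sqrt(0.33 * 0.67)
rpb = 0.1656

0.1656


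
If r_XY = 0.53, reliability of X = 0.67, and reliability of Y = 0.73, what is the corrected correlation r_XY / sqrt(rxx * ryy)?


r_corrected = rxy / sqrt(rxx * ryy)
= 0.53 / sqrt(0.67 * 0.73)
= 0.53 / sqrt(0.4891)
= 0.53 / 0.699357
r_corrected = 0.7578

0.7578


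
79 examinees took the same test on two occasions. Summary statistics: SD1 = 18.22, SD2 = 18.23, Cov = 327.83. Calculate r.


r = cov(X,Y) / (SD_X * SD_Y)
r = 327.83 / (18.22 * 18.23)
r = 327.83 / 332.1506
r = 0.987

0.987


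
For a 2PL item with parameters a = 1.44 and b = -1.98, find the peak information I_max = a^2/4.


For 2PL, max info at theta = b = -1.98
I_max = a^2 / 4 = 1.44^2 / 4
= 2.0736 / 4
I_max = 0.5184

0.5184


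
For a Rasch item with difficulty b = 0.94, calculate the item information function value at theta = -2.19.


P = 1/(1+exp(-(-2.19-0.94))) = 0.0419
I = P*(1-P) = 0.0419 * 0.9581
I = 0.0401

0.0401


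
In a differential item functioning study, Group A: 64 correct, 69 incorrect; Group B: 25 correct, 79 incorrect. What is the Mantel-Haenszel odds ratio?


Odds_A = 64/69 = 0.9275
Odds_B = 25/79 = 0.3165
OR = Odds_A / Odds_B = 0.9275 / 0.3165
Exactly, OR = (64 * 79) / (69 * 25) = 5056 / 1725
OR = 2.931

2.931


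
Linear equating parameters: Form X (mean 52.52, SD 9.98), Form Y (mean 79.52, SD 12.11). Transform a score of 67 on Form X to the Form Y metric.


slope = SD_Y / SD_X = 12.11 / 9.98 ~ 1.2134
intercept = mean_Y - slope * mean_X = 79.52 - (12.11 / 9.98) * 52.52 ~ 15.7908
Y = slope * X + intercept. To avoid rounding drift from the rounded slope/intercept, evaluate the equivalent form Y = mean_Y + SD_Y * (X - mean_X) / SD_X at full precision:
Y = 79.52 + 12.11 * (67 - 52.52) / 9.98
Y = 79.52 + 12.11 * 14.48 / 9.98
Y = 79.52 + 175.3528 / 9.98
Y = 79.52 + 17.5704
Y = 97.0904

97.0904


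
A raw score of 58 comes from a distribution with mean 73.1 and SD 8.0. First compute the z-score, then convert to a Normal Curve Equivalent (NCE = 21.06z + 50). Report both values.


z = (X - mean) / SD = (58 - 73.1) / 8.0
z = -15.1 / 8.0
z = -1.8875
NCE = NCE = 21.06z + 50
Carry z at full precision (z = -15.1 / 8.0) into the conversion:
NCE = 21.06 * (-15.1 / 8.0) + 50 = -318.006 / 8.0 + 50
NCE = -39.7507 + 50
NCE = 10.2493

10.2493


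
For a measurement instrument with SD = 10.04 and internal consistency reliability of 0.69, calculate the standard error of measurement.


SEM = SD * sqrt(1 - rxx)
SEM = 10.04 * sqrt(1 - 0.69)
SEM = 10.04 * sqrt(0.31) = 10.04 * 0.556776
SEM = 5.59

5.59


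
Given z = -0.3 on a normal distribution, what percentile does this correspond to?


CDF(z) = 0.5 * (1 + erf(z/sqrt(2)))
erf(-0.2121) = -0.2358
CDF = 0.3821
Percentile rank = 0.3821 * 100 = 38.21

38.21


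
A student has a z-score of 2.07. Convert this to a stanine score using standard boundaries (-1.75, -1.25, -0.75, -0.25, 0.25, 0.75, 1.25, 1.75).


Stanine boundaries: [-1.75, -1.25, -0.75, -0.25, 0.25, 0.75, 1.25, 1.75]
z = 2.07
Check each boundary:
  z >= -1.75 -> could be stanine 2
  z >= -1.25 -> could be stanine 3
  z >= -0.75 -> could be stanine 4
  z >= -0.25 -> could be stanine 5
  z >= 0.25 -> could be stanine 6
  z >= 0.75 -> could be stanine 7
  z >= 1.25 -> could be stanine 8
  z >= 1.75 -> could be stanine 9
Highest qualifying boundary gives stanine = 9

9


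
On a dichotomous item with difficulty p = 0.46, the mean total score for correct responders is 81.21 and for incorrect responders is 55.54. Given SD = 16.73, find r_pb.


q = 1 - p = 0.54
rpb = ((M1 - M0) / SD) * sqrt(p * q)
rpb = ((81.21 - 55.54) / 16.73) * sqrt(0.46 * 0.54)
rpb = 0.7647

0.7647


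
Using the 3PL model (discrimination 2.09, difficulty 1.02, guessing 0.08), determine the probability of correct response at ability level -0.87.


logit = 2.09*(-0.87 - 1.02) = -3.9501
P* = 1/(1 + exp(--3.9501)) = 0.0189
P = 0.08 + (1 - 0.08) * 0.0189
P = 0.0974

0.0974


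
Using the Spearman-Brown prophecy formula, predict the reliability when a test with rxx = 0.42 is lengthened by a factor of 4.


r_new = (n * rxx) / (1 + (n-1) * rxx)
r_new = (4 * 0.42) / (1 + 3 * 0.42)
r_new = 1.68 / 2.26
r_new = 0.7434

0.7434


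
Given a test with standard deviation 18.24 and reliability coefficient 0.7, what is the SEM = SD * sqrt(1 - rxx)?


SEM = SD * sqrt(1 - rxx)
SEM = 18.24 * sqrt(1 - 0.7)
SEM = 18.24 * sqrt(0.3) = 18.24 * 0.547723
SEM = 9.9905

9.9905


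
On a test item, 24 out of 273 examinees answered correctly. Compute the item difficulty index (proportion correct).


Item difficulty p = number correct / total examinees
p = 24 / 273
p = 0.0879

0.0879


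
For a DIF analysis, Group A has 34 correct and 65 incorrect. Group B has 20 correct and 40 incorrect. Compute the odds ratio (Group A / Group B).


Odds_A = 34/65 = 0.5231
Odds_B = 20/40 = 0.5
OR = Odds_A / Odds_B = 0.5231 / 0.5
Exactly, OR = (34 * 40) / (65 * 20) = 1360 / 1300
OR = 1.0462

1.0462


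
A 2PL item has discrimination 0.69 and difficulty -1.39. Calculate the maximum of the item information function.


For 2PL, max info at theta = b = -1.39
I_max = a^2 / 4 = 0.69^2 / 4
= 0.4761 / 4
I_max = 0.119

0.119


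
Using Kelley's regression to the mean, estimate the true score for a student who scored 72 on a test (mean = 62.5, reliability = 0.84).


T_est = rxx * X + (1 - rxx) * mean
T_est = 0.84 * 72 + 0.16 * 62.5
T_est = 60.48 + 10.0
T_est = 70.48

70.48


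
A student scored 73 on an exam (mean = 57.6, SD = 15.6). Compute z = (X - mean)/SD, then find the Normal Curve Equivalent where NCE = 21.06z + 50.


z = (X - mean) / SD = (73 - 57.6) / 15.6
z = 15.4 / 15.6
z = 0.9872
NCE = NCE = 21.06z + 50
Carry z at full precision (z = 15.4 / 15.6) into the conversion:
NCE = 21.06 * (15.4 / 15.6) + 50 = 324.324 / 15.6 + 50
NCE = 20.79 + 50
NCE = 70.79

70.79


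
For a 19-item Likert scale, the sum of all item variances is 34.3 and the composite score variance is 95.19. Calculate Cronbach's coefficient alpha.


alpha = (k/(k-1)) * (1 - sum(si^2)/s_total^2)
= (19/18) * (1 - 34.3/95.19)
alpha = 0.6752

0.6752


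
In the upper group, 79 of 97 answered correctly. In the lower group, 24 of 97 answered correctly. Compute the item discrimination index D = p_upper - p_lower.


p_upper = 79/97 = 0.8144
p_lower = 24/97 = 0.2474
D = 0.8144 - 0.2474 = 0.567

0.567


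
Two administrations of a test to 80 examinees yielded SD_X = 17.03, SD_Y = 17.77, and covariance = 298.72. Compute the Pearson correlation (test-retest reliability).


r = cov(X,Y) / (SD_X * SD_Y)
r = 298.72 / (17.03 * 17.77)
r = 298.72 / 302.6231
r = 0.9871

0.9871


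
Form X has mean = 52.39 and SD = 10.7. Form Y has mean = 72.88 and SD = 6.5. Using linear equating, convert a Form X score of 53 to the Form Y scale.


slope = SD_Y / SD_X = 6.5 / 10.7 ~ 0.6075
intercept = mean_Y - slope * mean_X = 72.88 - (6.5 / 10.7) * 52.39 ~ 41.0543
Y = slope * X + intercept. To avoid rounding drift from the rounded slope/intercept, evaluate the equivalent form Y = mean_Y + SD_Y * (X - mean_X) / SD_X at full precision:
Y = 72.88 + 6.5 * (53 - 52.39) / 10.7
Y = 72.88 + 6.5 * 0.61 / 10.7
Y = 72.88 + 3.965 / 10.7
Y = 72.88 + 0.3706
Y = 73.2506

73.2506


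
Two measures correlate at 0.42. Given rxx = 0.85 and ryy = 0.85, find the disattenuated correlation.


r_corrected = rxy / sqrt(rxx * ryy)
= 0.42 / sqrt(0.85 * 0.85)
= 0.42 / sqrt(0.7225)
= 0.42 / 0.85
r_corrected = 0.4941

0.4941


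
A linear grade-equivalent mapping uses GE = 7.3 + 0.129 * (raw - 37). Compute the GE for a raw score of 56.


raw - median = 56 - 37 = 19
slope * diff = 0.129 * 19 = 2.451
GE = 7.3 + 2.451
GE = 9.751

9.751


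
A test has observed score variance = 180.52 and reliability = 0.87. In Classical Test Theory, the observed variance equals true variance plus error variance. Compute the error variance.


var_true = rxx * var_obs = 0.87 * 180.52 = 157.0524
var_error = var_obs - var_true
var_error = 180.52 - 157.0524
var_error = 23.4676

23.4676


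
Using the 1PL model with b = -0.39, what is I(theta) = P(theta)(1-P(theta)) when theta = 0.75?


P = 1/(1+exp(-(0.75--0.39))) = 0.7577
I = P*(1-P) = 0.7577 * 0.2423
I = 0.1836

0.1836


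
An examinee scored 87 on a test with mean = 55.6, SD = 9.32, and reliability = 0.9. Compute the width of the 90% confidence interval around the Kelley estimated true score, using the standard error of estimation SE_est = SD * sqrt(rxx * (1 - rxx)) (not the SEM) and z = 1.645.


True score estimate = 0.9*87 + 0.1*55.6 = 83.86
SE_est = SD * sqrt(rxx * (1 - rxx)) = 9.32 * sqrt(0.9 * 0.1) = 9.32 * sqrt(0.09) = 2.796
CI = T_est +/- z * SE_est, so width = 2 * z * SE_est = 2 * 1.645 * 2.796
Width = 9.1988

9.1988


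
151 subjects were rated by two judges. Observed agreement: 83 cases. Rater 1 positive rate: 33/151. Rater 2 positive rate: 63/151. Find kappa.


P_o = 83/151 = 0.549669
P_e = (33*63 + 118*88) / 22801 = 0.546599
kappa = (P_o - P_e) / (1 - P_e)
kappa = (0.549669 - 0.546599) / (1 - 0.546599)
kappa = 0.0068

0.0068


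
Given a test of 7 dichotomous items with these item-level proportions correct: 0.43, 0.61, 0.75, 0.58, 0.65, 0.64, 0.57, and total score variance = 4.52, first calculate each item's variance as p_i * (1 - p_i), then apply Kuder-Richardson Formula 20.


For each item, compute p_i * q_i:
  Item 1: 0.43 * 0.57 = 0.2451
  Item 2: 0.61 * 0.39 = 0.2379
  Item 3: 0.75 * 0.25 = 0.1875
  Item 4: 0.58 * 0.42 = 0.2436
  Item 5: 0.65 * 0.35 = 0.2275
  Item 6: 0.64 * 0.36 = 0.2304
  Item 7: 0.57 * 0.43 = 0.2451
Sum(p_i * q_i) = 0.2451 + 0.2379 + 0.1875 + 0.2436 + 0.2275 + 0.2304 + 0.2451 = 1.6171
KR-20 = (k/(k-1)) * (1 - Sum(p_i*q_i) / Var_total)
= (7/6) * (1 - 1.6171/4.52)
= 1.1667 * 0.6422
KR-20 = 0.7493

0.7493


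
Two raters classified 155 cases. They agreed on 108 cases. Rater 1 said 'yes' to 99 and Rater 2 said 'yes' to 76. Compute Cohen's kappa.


P_o = 108/155 = 0.696774
P_e = (99*76 + 56*79) / 24025 = 0.497315
kappa = (P_o - P_e) / (1 - P_e)
kappa = (0.696774 - 0.497315) / (1 - 0.497315)
kappa = 0.3968

0.3968


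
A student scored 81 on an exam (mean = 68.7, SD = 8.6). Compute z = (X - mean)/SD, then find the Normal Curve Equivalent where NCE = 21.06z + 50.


z = (X - mean) / SD = (81 - 68.7) / 8.6
z = 12.3 / 8.6
z = 1.4302
NCE = NCE = 21.06z + 50
Carry z at full precision (z = 12.3 / 8.6) into the conversion:
NCE = 21.06 * (12.3 / 8.6) + 50 = 259.038 / 8.6 + 50
NCE = 30.1207 + 50
NCE = 80.1207

80.1207


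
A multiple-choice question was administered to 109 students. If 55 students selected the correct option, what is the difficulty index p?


Item difficulty p = number correct / total examinees
p = 55 / 109
p = 0.5046

0.5046


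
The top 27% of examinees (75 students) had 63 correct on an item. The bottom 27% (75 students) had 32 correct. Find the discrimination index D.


p_upper = 63/75 = 0.84
p_lower = 32/75 = 0.4267
D = 0.84 - 0.4267 = 0.4133

0.4133


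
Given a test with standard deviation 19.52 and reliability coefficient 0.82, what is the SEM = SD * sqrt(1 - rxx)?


SEM = SD * sqrt(1 - rxx)
SEM = 19.52 * sqrt(1 - 0.82)
SEM = 19.52 * sqrt(0.18) = 19.52 * 0.424264
SEM = 8.2816

8.2816


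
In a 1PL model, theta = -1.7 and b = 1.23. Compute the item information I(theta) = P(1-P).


P = 1/(1+exp(-(-1.7-1.23))) = 0.0507
I = P*(1-P) = 0.0507 * 0.9493
I = 0.0481

0.0481


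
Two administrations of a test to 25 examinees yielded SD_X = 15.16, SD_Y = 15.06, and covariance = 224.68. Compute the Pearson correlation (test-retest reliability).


r = cov(X,Y) / (SD_X * SD_Y)
r = 224.68 / (15.16 * 15.06)
r = 224.68 / 228.3096
r = 0.9841

0.9841


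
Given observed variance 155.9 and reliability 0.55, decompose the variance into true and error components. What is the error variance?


var_true = rxx * var_obs = 0.55 * 155.9 = 85.745
var_error = var_obs - var_true
var_error = 155.9 - 85.745
var_error = 70.155

70.155


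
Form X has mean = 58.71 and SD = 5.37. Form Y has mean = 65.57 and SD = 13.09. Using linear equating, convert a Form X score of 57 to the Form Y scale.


slope = SD_Y / SD_X = 13.09 / 5.37 ~ 2.4376
intercept = mean_Y - slope * mean_X = 65.57 - (13.09 / 5.37) * 58.71 ~ -77.5425
Y = slope * X + intercept. To avoid rounding drift from the rounded slope/intercept, evaluate the equivalent form Y = mean_Y + SD_Y * (X - mean_X) / SD_X at full precision:
Y = 65.57 + 13.09 * (57 - 58.71) / 5.37
Y = 65.57 - 13.09 * 1.71 / 5.37
Y = 65.57 - 22.3839 / 5.37
Y = 65.57 - 4.1683
Y = 61.4017

61.4017


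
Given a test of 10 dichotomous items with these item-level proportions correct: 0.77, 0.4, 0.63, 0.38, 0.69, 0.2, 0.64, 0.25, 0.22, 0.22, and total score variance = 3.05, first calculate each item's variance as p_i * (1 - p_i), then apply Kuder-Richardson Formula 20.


For each item, compute p_i * q_i:
  Item 1: 0.77 * 0.23 = 0.1771
  Item 2: 0.4 * 0.6 = 0.24
  Item 3: 0.63 * 0.37 = 0.2331
  Item 4: 0.38 * 0.62 = 0.2356
  Item 5: 0.69 * 0.31 = 0.2139
  Item 6: 0.2 * 0.8 = 0.16
  Item 7: 0.64 * 0.36 = 0.2304
  Item 8: 0.25 * 0.75 = 0.1875
  Item 9: 0.22 * 0.78 = 0.1716
  Item 10: 0.22 * 0.78 = 0.1716
Sum(p_i * q_i) = 0.1771 + 0.24 + 0.2331 + 0.2356 + 0.2139 + 0.16 + 0.2304 + 0.1875 + 0.1716 + 0.1716 = 2.0208
KR-20 = (k/(k-1)) * (1 - Sum(p_i*q_i) / Var_total)
= (10/9) * (1 - 2.0208/3.05)
= 1.1111 * 0.3374
KR-20 = 0.3749

0.3749


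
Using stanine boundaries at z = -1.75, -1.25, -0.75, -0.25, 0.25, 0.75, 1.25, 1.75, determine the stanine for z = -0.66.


Stanine boundaries: [-1.75, -1.25, -0.75, -0.25, 0.25, 0.75, 1.25, 1.75]
z = -0.66
Check each boundary:
  z >= -1.75 -> could be stanine 2
  z >= -1.25 -> could be stanine 3
  z >= -0.75 -> could be stanine 4
  z < -0.25
  z < 0.25
  z < 0.75
  z < 1.25
  z < 1.75
Highest qualifying boundary gives stanine = 4

4


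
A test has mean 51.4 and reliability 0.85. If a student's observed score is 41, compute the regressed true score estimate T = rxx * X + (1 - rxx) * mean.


T_est = rxx * X + (1 - rxx) * mean
T_est = 0.85 * 41 + 0.15 * 51.4
T_est = 34.85 + 7.71
T_est = 42.56

42.56


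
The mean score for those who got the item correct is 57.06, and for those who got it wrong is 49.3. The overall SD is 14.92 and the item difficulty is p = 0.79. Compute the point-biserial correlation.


q = 1 - p = 0.21
rpb = ((M1 - M0) / SD) * sqrt(p * q)
rpb = ((57.06 - 49.3) / 14.92) * sqrt(0.79 * 0.21)
rpb = 0.2118

0.2118


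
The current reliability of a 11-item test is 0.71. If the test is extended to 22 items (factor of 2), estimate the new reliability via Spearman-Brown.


r_new = (n * rxx) / (1 + (n-1) * rxx)
r_new = (2 * 0.71) / (1 + 1 * 0.71)
r_new = 1.42 / 1.71
r_new = 0.8304

0.8304


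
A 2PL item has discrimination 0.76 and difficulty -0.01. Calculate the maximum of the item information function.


For 2PL, max info at theta = b = -0.01
I_max = a^2 / 4 = 0.76^2 / 4
= 0.5776 / 4
I_max = 0.1444

0.1444


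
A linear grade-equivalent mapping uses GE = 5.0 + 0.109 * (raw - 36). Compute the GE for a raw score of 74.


raw - median = 74 - 36 = 38
slope * diff = 0.109 * 38 = 4.142
GE = 5.0 + 4.142
GE = 9.142

9.142


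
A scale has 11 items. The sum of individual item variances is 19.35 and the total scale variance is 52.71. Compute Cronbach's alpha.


alpha = (k/(k-1)) * (1 - sum(si^2)/s_total^2)
= (11/10) * (1 - 19.35/52.71)
alpha = 0.6962

0.6962


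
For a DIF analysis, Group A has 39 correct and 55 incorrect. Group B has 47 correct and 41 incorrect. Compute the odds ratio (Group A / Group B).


Odds_A = 39/55 = 0.7091
Odds_B = 47/41 = 1.1463
OR = Odds_A / Odds_B = 0.7091 / 1.1463
Exactly, OR = (39 * 41) / (55 * 47) = 1599 / 2585
OR = 0.6186

0.6186


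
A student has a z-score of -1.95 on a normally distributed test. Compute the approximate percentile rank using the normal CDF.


CDF(z) = 0.5 * (1 + erf(z/sqrt(2)))
erf(-1.3789) = -0.9488
CDF = 0.0256
Percentile rank = 0.0256 * 100 = 2.56

2.56


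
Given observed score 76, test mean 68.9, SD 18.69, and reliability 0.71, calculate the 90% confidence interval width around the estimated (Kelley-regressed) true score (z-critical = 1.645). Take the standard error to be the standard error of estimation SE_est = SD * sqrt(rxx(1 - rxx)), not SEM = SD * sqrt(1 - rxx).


True score estimate = 0.71*76 + 0.29*68.9 = 73.941
SE_est = SD * sqrt(rxx * (1 - rxx)) = 18.69 * sqrt(0.71 * 0.29) = 18.69 * sqrt(0.2059) = 8.480813
CI = T_est +/- z * SE_est, so width = 2 * z * SE_est = 2 * 1.645 * 8.480813
Width = 27.9019

27.9019


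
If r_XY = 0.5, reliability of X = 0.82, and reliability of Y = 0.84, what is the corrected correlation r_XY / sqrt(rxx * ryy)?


r_corrected = rxy / sqrt(rxx * ryy)
= 0.5 / sqrt(0.82 * 0.84)
= 0.5 / sqrt(0.6888)
= 0.5 / 0.82994
r_corrected = 0.6025

0.6025


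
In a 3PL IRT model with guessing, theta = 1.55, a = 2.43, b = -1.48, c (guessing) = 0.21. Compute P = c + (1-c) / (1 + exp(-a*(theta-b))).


logit = 2.43*(1.55 - -1.48) = 7.3629
P* = 1/(1 + exp(-7.3629)) = 0.9994
P = 0.21 + (1 - 0.21) * 0.9994
P = 0.9995

0.9995


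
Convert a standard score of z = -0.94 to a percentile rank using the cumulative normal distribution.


CDF(z) = 0.5 * (1 + erf(z/sqrt(2)))
erf(-0.6647) = -0.6528
CDF = 0.1736
Percentile rank = 0.1736 * 100 = 17.36

17.36


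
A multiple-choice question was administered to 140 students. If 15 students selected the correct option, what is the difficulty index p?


Item difficulty p = number correct / total examinees
p = 15 / 140
p = 0.1071

0.1071


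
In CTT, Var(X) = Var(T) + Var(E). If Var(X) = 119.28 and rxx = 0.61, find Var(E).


var_true = rxx * var_obs = 0.61 * 119.28 = 72.7608
var_error = var_obs - var_true
var_error = 119.28 - 72.7608
var_error = 46.5192

46.5192


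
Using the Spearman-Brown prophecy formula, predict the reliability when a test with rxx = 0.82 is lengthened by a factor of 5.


r_new = (n * rxx) / (1 + (n-1) * rxx)
r_new = (5 * 0.82) / (1 + 4 * 0.82)
r_new = 4.1 / 4.28
r_new = 0.9579

0.9579


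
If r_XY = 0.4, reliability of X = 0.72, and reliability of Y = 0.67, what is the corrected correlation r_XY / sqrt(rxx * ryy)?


r_corrected = rxy / sqrt(rxx * ryy)
= 0.4 / sqrt(0.72 * 0.67)
= 0.4 / sqrt(0.4824)
= 0.4 / 0.69455
r_corrected = 0.5759

0.5759


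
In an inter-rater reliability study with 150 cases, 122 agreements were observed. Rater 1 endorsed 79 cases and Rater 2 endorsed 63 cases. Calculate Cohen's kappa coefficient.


P_o = 122/150 = 0.813333
P_e = (79*63 + 71*87) / 22500 = 0.495733
kappa = (P_o - P_e) / (1 - P_e)
kappa = (0.813333 - 0.495733) / (1 - 0.495733)
kappa = 0.6298

0.6298


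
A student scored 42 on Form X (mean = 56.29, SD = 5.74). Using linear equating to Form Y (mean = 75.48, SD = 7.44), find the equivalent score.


slope = SD_Y / SD_X = 7.44 / 5.74 ~ 1.2962
intercept = mean_Y - slope * mean_X = 75.48 - (7.44 / 5.74) * 56.29 ~ 2.5187
Y = slope * X + intercept. To avoid rounding drift from the rounded slope/intercept, evaluate the equivalent form Y = mean_Y + SD_Y * (X - mean_X) / SD_X at full precision:
Y = 75.48 + 7.44 * (42 - 56.29) / 5.74
Y = 75.48 - 7.44 * 14.29 / 5.74
Y = 75.48 - 106.3176 / 5.74
Y = 75.48 - 18.5222
Y = 56.9578

56.9578


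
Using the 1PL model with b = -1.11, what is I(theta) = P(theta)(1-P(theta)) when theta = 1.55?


P = 1/(1+exp(-(1.55--1.11))) = 0.9346
I = P*(1-P) = 0.9346 * 0.0654
I = 0.0611

0.0611


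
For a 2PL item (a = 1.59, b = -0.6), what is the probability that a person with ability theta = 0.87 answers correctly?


a*(theta - b) = 1.59 * (0.87 - -0.6) = 2.3373
exp(-2.3373) = 0.0966
P = 1 / (1 + 0.0966)
P = 0.9119

0.9119


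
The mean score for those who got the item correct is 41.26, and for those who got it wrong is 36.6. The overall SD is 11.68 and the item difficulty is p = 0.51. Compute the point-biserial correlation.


q = 1 - p = 0.49
rpb = ((M1 - M0) / SD) * sqrt(p * q)
rpb = ((41.26 - 36.6) / 11.68) * sqrt(0.51 * 0.49)
rpb = 0.1994

0.1994


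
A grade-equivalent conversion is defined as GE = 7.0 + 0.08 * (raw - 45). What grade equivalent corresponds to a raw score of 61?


raw - median = 61 - 45 = 16
slope * diff = 0.08 * 16 = 1.28
GE = 7.0 + 1.28
GE = 8.28

8.28


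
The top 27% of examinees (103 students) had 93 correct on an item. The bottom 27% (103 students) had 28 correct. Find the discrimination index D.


p_upper = 93/103 = 0.9029
p_lower = 28/103 = 0.2718
D = 0.9029 - 0.2718 = 0.6311

0.6311


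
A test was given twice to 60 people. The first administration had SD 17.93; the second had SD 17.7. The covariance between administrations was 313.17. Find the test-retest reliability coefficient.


r = cov(X,Y) / (SD_X * SD_Y)
r = 313.17 / (17.93 * 17.7)
r = 313.17 / 317.361
r = 0.9868

0.9868


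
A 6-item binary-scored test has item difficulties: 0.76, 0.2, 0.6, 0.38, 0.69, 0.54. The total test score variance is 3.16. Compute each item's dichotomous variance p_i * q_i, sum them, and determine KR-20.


For each item, compute p_i * q_i:
  Item 1: 0.76 * 0.24 = 0.1824
  Item 2: 0.2 * 0.8 = 0.16
  Item 3: 0.6 * 0.4 = 0.24
  Item 4: 0.38 * 0.62 = 0.2356
  Item 5: 0.69 * 0.31 = 0.2139
  Item 6: 0.54 * 0.46 = 0.2484
Sum(p_i * q_i) = 0.1824 + 0.16 + 0.24 + 0.2356 + 0.2139 + 0.2484 = 1.2803
KR-20 = (k/(k-1)) * (1 - Sum(p_i*q_i) / Var_total)
= (6/5) * (1 - 1.2803/3.16)
= 1.2 * 0.5948
KR-20 = 0.7138

0.7138


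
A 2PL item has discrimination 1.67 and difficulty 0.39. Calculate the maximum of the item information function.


For 2PL, max info at theta = b = 0.39
I_max = a^2 / 4 = 1.67^2 / 4
= 2.7889 / 4
I_max = 0.6972

0.6972


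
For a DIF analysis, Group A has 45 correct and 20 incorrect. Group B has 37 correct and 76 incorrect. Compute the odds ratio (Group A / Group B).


Odds_A = 45/20 = 2.25
Odds_B = 37/76 = 0.4868
OR = Odds_A / Odds_B = 2.25 / 0.4868
Exactly, OR = (45 * 76) / (20 * 37) = 3420 / 740
OR = 4.6216

4.6216


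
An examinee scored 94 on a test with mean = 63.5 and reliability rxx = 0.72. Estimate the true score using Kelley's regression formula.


T_est = rxx * X + (1 - rxx) * mean
T_est = 0.72 * 94 + 0.28 * 63.5
T_est = 67.68 + 17.78
T_est = 85.46

85.46


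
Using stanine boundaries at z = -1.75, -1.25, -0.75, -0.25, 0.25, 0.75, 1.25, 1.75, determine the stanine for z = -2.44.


Stanine boundaries: [-1.75, -1.25, -0.75, -0.25, 0.25, 0.75, 1.25, 1.75]
z = -2.44
Check each boundary:
  z < -1.75
  z < -1.25
  z < -0.75
  z < -0.25
  z < 0.25
  z < 0.75
  z < 1.25
  z < 1.75
Highest qualifying boundary gives stanine = 1

1


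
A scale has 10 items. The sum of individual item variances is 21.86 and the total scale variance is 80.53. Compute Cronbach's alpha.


alpha = (k/(k-1)) * (1 - sum(si^2)/s_total^2)
= (10/9) * (1 - 21.86/80.53)
alpha = 0.8095

0.8095


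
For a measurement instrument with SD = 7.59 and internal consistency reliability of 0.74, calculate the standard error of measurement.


SEM = SD * sqrt(1 - rxx)
SEM = 7.59 * sqrt(1 - 0.74)
SEM = 7.59 * sqrt(0.26) = 7.59 * 0.509902
SEM = 3.8702

3.8702


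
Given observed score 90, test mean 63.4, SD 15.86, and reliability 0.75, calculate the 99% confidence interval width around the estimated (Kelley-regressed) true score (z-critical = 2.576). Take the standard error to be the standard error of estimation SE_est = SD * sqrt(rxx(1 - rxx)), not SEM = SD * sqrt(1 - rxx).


True score estimate = 0.75*90 + 0.25*63.4 = 83.35
SE_est = SD * sqrt(rxx * (1 - rxx)) = 15.86 * sqrt(0.75 * 0.25) = 15.86 * sqrt(0.1875) = 6.867581
CI = T_est +/- z * SE_est, so width = 2 * z * SE_est = 2 * 2.576 * 6.867581
Width = 35.3818

35.3818


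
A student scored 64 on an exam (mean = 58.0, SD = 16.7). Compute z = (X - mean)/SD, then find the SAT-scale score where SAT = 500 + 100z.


z = (X - mean) / SD = (64 - 58.0) / 16.7
z = 6.0 / 16.7
z = 0.3593
SAT-scale = SAT = 500 + 100z
Carry z at full precision (z = 6.0 / 16.7) into the conversion:
SAT-scale = 500 + 100 * (6.0 / 16.7) = 500 + 600 / 16.7
SAT-scale = 500 + 35.9281
SAT-scale = 535.9281

535.9281


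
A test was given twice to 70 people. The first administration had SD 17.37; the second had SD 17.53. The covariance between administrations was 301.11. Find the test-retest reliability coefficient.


r = cov(X,Y) / (SD_X * SD_Y)
r = 301.11 / (17.37 * 17.53)
r = 301.11 / 304.4961
r = 0.9889

0.9889


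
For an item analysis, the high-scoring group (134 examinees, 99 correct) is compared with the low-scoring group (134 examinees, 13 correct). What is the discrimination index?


p_upper = 99/134 = 0.7388
p_lower = 13/134 = 0.097
D = 0.7388 - 0.097 = 0.6418

0.6418


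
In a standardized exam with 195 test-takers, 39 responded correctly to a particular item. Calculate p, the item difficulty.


Item difficulty p = number correct / total examinees
p = 39 / 195
p = 0.2

0.2


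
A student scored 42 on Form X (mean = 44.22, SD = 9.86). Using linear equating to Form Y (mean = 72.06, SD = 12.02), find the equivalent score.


slope = SD_Y / SD_X = 12.02 / 9.86 ~ 1.2191
intercept = mean_Y - slope * mean_X = 72.06 - (12.02 / 9.86) * 44.22 ~ 18.1529
Y = slope * X + intercept. To avoid rounding drift from the rounded slope/intercept, evaluate the equivalent form Y = mean_Y + SD_Y * (X - mean_X) / SD_X at full precision:
Y = 72.06 + 12.02 * (42 - 44.22) / 9.86
Y = 72.06 - 12.02 * 2.22 / 9.86
Y = 72.06 - 26.6844 / 9.86
Y = 72.06 - 2.7063
Y = 69.3537

69.3537


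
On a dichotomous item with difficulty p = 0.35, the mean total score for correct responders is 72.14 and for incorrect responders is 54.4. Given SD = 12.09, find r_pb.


q = 1 - p = 0.65
rpb = ((M1 - M0) / SD) * sqrt(p * q)
rpb = ((72.14 - 54.4) / 12.09) * sqrt(0.35 * 0.65)
rpb = 0.6999

0.6999


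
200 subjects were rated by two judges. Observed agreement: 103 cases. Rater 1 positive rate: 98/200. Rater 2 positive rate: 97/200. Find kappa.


P_o = 103/200 = 0.515
P_e = (98*97 + 102*103) / 40000 = 0.5003
kappa = (P_o - P_e) / (1 - P_e)
kappa = (0.515 - 0.5003) / (1 - 0.5003)
kappa = 0.0294

0.0294


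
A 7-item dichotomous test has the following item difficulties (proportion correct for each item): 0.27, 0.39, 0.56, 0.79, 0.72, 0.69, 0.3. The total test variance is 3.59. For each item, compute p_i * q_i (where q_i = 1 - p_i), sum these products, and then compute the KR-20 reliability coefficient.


For each item, compute p_i * q_i:
  Item 1: 0.27 * 0.73 = 0.1971
  Item 2: 0.39 * 0.61 = 0.2379
  Item 3: 0.56 * 0.44 = 0.2464
  Item 4: 0.79 * 0.21 = 0.1659
  Item 5: 0.72 * 0.28 = 0.2016
  Item 6: 0.69 * 0.31 = 0.2139
  Item 7: 0.3 * 0.7 = 0.21
Sum(p_i * q_i) = 0.1971 + 0.2379 + 0.2464 + 0.1659 + 0.2016 + 0.2139 + 0.21 = 1.4728
KR-20 = (k/(k-1)) * (1 - Sum(p_i*q_i) / Var_total)
= (7/6) * (1 - 1.4728/3.59)
= 1.1667 * 0.5897
KR-20 = 0.688

0.688


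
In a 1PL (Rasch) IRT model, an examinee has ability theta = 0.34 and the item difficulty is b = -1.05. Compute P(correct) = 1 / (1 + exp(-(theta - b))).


theta - b = 0.34 - -1.05 = 1.39
exp(-(theta - b)) = exp(-1.39) = 0.2491
P = 1 / (1 + 0.2491)
P = 0.8006

0.8006


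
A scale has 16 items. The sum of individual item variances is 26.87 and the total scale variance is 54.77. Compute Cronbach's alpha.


alpha = (k/(k-1)) * (1 - sum(si^2)/s_total^2)
= (16/15) * (1 - 26.87/54.77)
alpha = 0.5434

0.5434


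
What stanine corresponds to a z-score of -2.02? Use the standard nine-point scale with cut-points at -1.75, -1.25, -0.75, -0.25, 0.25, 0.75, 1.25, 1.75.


Stanine boundaries: [-1.75, -1.25, -0.75, -0.25, 0.25, 0.75, 1.25, 1.75]
z = -2.02
Check each boundary:
  z < -1.75
  z < -1.25
  z < -0.75
  z < -0.25
  z < 0.25
  z < 0.75
  z < 1.25
  z < 1.75
Highest qualifying boundary gives stanine = 1

1


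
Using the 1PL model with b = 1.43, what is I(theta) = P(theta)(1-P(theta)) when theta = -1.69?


P = 1/(1+exp(-(-1.69-1.43))) = 0.0423
I = P*(1-P) = 0.0423 * 0.9577
I = 0.0405

0.0405


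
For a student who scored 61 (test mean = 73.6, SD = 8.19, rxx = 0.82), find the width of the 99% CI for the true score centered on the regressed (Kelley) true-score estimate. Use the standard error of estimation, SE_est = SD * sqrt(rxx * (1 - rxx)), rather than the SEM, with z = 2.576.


True score estimate = 0.82*61 + 0.18*73.6 = 63.268
SE_est = SD * sqrt(rxx * (1 - rxx)) = 8.19 * sqrt(0.82 * 0.18) = 8.19 * sqrt(0.1476) = 3.146495
CI = T_est +/- z * SE_est, so width = 2 * z * SE_est = 2 * 2.576 * 3.146495
Width = 16.2107

16.2107


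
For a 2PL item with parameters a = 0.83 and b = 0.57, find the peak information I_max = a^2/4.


For 2PL, max info at theta = b = 0.57
I_max = a^2 / 4 = 0.83^2 / 4
= 0.6889 / 4
I_max = 0.1722

0.1722


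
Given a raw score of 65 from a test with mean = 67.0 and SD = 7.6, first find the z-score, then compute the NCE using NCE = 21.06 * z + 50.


z = (X - mean) / SD = (65 - 67.0) / 7.6
z = -2.0 / 7.6
z = -0.2632
NCE = NCE = 21.06z + 50
Carry z at full precision (z = -2.0 / 7.6) into the conversion:
NCE = 21.06 * (-2.0 / 7.6) + 50 = -42.12 / 7.6 + 50
NCE = -5.5421 + 50
NCE = 44.4579

44.4579


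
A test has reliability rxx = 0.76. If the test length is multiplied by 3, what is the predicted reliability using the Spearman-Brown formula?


r_new = (n * rxx) / (1 + (n-1) * rxx)
r_new = (3 * 0.76) / (1 + 2 * 0.76)
r_new = 2.28 / 2.52
r_new = 0.9048

0.9048


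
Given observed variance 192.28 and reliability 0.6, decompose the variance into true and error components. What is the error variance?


var_true = rxx * var_obs = 0.6 * 192.28 = 115.368
var_error = var_obs - var_true
var_error = 192.28 - 115.368
var_error = 76.912

76.912


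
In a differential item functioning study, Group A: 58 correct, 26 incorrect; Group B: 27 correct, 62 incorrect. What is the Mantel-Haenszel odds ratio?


Odds_A = 58/26 = 2.2308
Odds_B = 27/62 = 0.4355
OR = Odds_A / Odds_B = 2.2308 / 0.4355
Exactly, OR = (58 * 62) / (26 * 27) = 3596 / 702
OR = 5.1225

5.1225


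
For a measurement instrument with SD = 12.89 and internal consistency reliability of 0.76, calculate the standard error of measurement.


SEM = SD * sqrt(1 - rxx)
SEM = 12.89 * sqrt(1 - 0.76)
SEM = 12.89 * sqrt(0.24) = 12.89 * 0.489898
SEM = 6.3148

6.3148


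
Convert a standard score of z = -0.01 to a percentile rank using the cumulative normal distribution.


CDF(z) = 0.5 * (1 + erf(z/sqrt(2)))
erf(-0.0071) = -0.008
CDF = 0.496
Percentile rank = 0.496 * 100 = 49.6

49.6


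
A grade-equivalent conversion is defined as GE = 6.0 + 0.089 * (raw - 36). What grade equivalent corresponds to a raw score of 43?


raw - median = 43 - 36 = 7
slope * diff = 0.089 * 7 = 0.623
GE = 6.0 + 0.623
GE = 6.623

6.623


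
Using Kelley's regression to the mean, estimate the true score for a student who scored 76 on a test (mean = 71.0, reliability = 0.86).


T_est = rxx * X + (1 - rxx) * mean
T_est = 0.86 * 76 + 0.14 * 71.0
T_est = 65.36 + 9.94
T_est = 75.3

75.3


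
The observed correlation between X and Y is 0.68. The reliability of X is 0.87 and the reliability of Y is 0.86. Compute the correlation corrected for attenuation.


r_corrected = rxy / sqrt(rxx * ryy)
= 0.68 / sqrt(0.87 * 0.86)
= 0.68 / sqrt(0.7482)
= 0.68 / 0.864986
r_corrected = 0.7861

0.7861


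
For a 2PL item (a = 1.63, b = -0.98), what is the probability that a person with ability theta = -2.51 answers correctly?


a*(theta - b) = 1.63 * (-2.51 - -0.98) = -2.4939
exp(--2.4939) = 12.1084
P = 1 / (1 + 12.1084)
P = 0.0763

0.0763


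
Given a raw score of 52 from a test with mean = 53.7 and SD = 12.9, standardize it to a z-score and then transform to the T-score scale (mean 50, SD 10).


z = (X - mean) / SD = (52 - 53.7) / 12.9
z = -1.7 / 12.9
z = -0.1318
T-score = T = 50 + 10z
Carry z at full precision (z = -1.7 / 12.9) into the conversion:
T-score = 50 + 10 * (-1.7 / 12.9) = 50 + -17 / 12.9
T-score = 50 + -1.3178
T-score = 48.6822

48.6822


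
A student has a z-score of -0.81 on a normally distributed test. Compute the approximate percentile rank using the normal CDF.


CDF(z) = 0.5 * (1 + erf(z/sqrt(2)))
erf(-0.5728) = -0.5821
CDF = 0.209
Percentile rank = 0.209 * 100 = 20.9

20.9


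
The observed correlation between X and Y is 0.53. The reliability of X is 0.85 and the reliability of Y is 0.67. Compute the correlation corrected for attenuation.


r_corrected = rxy / sqrt(rxx * ryy)
= 0.53 / sqrt(0.85 * 0.67)
= 0.53 / sqrt(0.5695)
= 0.53 / 0.754652
r_corrected = 0.7023

0.7023


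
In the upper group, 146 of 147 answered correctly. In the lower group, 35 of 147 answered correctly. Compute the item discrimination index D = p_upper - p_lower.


p_upper = 146/147 = 0.9932
p_lower = 35/147 = 0.2381
D = 0.9932 - 0.2381 = 0.7551

0.7551


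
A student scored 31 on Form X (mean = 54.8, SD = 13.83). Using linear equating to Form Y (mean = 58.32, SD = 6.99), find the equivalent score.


slope = SD_Y / SD_X = 6.99 / 13.83 ~ 0.5054
intercept = mean_Y - slope * mean_X = 58.32 - (6.99 / 13.83) * 54.8 ~ 30.6228
Y = slope * X + intercept. To avoid rounding drift from the rounded slope/intercept, evaluate the equivalent form Y = mean_Y + SD_Y * (X - mean_X) / SD_X at full precision:
Y = 58.32 + 6.99 * (31 - 54.8) / 13.83
Y = 58.32 - 6.99 * 23.8 / 13.83
Y = 58.32 - 166.362 / 13.83
Y = 58.32 - 12.0291
Y = 46.2909

46.2909


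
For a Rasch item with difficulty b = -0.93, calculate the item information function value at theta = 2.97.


P = 1/(1+exp(-(2.97--0.93))) = 0.9802
I = P*(1-P) = 0.9802 * 0.0198
I = 0.0194

0.0194


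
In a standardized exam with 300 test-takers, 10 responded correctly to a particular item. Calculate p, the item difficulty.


Item difficulty p = number correct / total examinees
p = 10 / 300
p = 0.0333

0.0333


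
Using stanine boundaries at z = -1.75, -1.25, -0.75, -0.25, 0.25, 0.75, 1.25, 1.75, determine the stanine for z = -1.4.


Stanine boundaries: [-1.75, -1.25, -0.75, -0.25, 0.25, 0.75, 1.25, 1.75]
z = -1.4
Check each boundary:
  z >= -1.75 -> could be stanine 2
  z < -1.25
  z < -0.75
  z < -0.25
  z < 0.25
  z < 0.75
  z < 1.25
  z < 1.75
Highest qualifying boundary gives stanine = 2

2


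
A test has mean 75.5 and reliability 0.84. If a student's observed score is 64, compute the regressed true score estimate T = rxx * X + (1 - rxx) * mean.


T_est = rxx * X + (1 - rxx) * mean
T_est = 0.84 * 64 + 0.16 * 75.5
T_est = 53.76 + 12.08
T_est = 65.84

65.84


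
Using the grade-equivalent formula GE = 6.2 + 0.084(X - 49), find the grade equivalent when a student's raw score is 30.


raw - median = 30 - 49 = -19
slope * diff = 0.084 * -19 = -1.596
GE = 6.2 + -1.596
GE = 4.604

4.604


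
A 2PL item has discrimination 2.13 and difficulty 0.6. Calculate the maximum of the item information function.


For 2PL, max info at theta = b = 0.6
I_max = a^2 / 4 = 2.13^2 / 4
= 4.5369 / 4
I_max = 1.1342

1.1342


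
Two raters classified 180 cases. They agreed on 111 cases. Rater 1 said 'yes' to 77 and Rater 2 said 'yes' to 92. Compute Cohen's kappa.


P_o = 111/180 = 0.616667
P_e = (77*92 + 103*88) / 32400 = 0.498395
kappa = (P_o - P_e) / (1 - P_e)
kappa = (0.616667 - 0.498395) / (1 - 0.498395)
kappa = 0.2358

0.2358


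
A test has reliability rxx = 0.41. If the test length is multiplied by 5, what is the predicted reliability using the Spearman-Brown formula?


r_new = (n * rxx) / (1 + (n-1) * rxx)
r_new = (5 * 0.41) / (1 + 4 * 0.41)
r_new = 2.05 / 2.64
r_new = 0.7765

0.7765


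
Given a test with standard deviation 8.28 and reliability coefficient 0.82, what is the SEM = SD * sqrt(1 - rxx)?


SEM = SD * sqrt(1 - rxx)
SEM = 8.28 * sqrt(1 - 0.82)
SEM = 8.28 * sqrt(0.18) = 8.28 * 0.424264
SEM = 3.5129

3.5129


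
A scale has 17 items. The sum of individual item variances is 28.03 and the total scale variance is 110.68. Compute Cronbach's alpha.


alpha = (k/(k-1)) * (1 - sum(si^2)/s_total^2)
= (17/16) * (1 - 28.03/110.68)
alpha = 0.7934

0.7934


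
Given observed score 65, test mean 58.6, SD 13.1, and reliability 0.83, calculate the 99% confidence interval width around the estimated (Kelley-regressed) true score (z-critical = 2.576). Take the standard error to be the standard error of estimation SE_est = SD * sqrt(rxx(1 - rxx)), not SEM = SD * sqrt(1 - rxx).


True score estimate = 0.83*65 + 0.17*58.6 = 63.912
SE_est = SD * sqrt(rxx * (1 - rxx)) = 13.1 * sqrt(0.83 * 0.17) = 13.1 * sqrt(0.1411) = 4.92079
CI = T_est +/- z * SE_est, so width = 2 * z * SE_est = 2 * 2.576 * 4.92079
Width = 25.3519

25.3519


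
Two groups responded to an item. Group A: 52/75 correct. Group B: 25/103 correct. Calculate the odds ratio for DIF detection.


Odds_A = 52/23 = 2.2609
Odds_B = 25/78 = 0.3205
OR = Odds_A / Odds_B = 2.2609 / 0.3205
Exactly, OR = (52 * 78) / (23 * 25) = 4056 / 575
OR = 7.0539

7.0539


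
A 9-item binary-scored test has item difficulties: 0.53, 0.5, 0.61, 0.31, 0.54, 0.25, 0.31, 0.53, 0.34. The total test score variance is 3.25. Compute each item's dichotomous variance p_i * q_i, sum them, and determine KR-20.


For each item, compute p_i * q_i:
  Item 1: 0.53 * 0.47 = 0.2491
  Item 2: 0.5 * 0.5 = 0.25
  Item 3: 0.61 * 0.39 = 0.2379
  Item 4: 0.31 * 0.69 = 0.2139
  Item 5: 0.54 * 0.46 = 0.2484
  Item 6: 0.25 * 0.75 = 0.1875
  Item 7: 0.31 * 0.69 = 0.2139
  Item 8: 0.53 * 0.47 = 0.2491
  Item 9: 0.34 * 0.66 = 0.2244
Sum(p_i * q_i) = 0.2491 + 0.25 + 0.2379 + 0.2139 + 0.2484 + 0.1875 + 0.2139 + 0.2491 + 0.2244 = 2.0742
KR-20 = (k/(k-1)) * (1 - Sum(p_i*q_i) / Var_total)
= (9/8) * (1 - 2.0742/3.25)
= 1.125 * 0.3618
KR-20 = 0.407

0.407


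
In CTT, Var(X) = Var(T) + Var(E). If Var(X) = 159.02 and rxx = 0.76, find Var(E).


var_true = rxx * var_obs = 0.76 * 159.02 = 120.8552
var_error = var_obs - var_true
var_error = 159.02 - 120.8552
var_error = 38.1648

38.1648


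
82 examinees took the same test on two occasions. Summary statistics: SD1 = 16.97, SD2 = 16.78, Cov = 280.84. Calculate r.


r = cov(X,Y) / (SD_X * SD_Y)
r = 280.84 / (16.97 * 16.78)
r = 280.84 / 284.7566
r = 0.9862

0.9862


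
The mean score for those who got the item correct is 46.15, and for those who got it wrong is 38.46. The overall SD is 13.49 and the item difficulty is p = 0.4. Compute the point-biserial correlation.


q = 1 - p = 0.6
rpb = ((M1 - M0) / SD) * sqrt(p * q)
rpb = ((46.15 - 38.46) / 13.49) * sqrt(0.4 * 0.6)
rpb = 0.2793

0.2793


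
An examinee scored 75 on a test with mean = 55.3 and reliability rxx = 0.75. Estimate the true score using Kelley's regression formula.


T_est = rxx * X + (1 - rxx) * mean
T_est = 0.75 * 75 + 0.25 * 55.3
T_est = 56.25 + 13.825
T_est = 70.075

70.075


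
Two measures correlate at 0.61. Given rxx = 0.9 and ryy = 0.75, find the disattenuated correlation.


r_corrected = rxy / sqrt(rxx * ryy)
= 0.61 / sqrt(0.9 * 0.75)
= 0.61 / sqrt(0.675)
= 0.61 / 0.821584
r_corrected = 0.7425

0.7425


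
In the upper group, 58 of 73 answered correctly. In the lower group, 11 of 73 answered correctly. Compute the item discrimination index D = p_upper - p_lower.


p_upper = 58/73 = 0.7945
p_lower = 11/73 = 0.1507
D = 0.7945 - 0.1507 = 0.6438

0.6438
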